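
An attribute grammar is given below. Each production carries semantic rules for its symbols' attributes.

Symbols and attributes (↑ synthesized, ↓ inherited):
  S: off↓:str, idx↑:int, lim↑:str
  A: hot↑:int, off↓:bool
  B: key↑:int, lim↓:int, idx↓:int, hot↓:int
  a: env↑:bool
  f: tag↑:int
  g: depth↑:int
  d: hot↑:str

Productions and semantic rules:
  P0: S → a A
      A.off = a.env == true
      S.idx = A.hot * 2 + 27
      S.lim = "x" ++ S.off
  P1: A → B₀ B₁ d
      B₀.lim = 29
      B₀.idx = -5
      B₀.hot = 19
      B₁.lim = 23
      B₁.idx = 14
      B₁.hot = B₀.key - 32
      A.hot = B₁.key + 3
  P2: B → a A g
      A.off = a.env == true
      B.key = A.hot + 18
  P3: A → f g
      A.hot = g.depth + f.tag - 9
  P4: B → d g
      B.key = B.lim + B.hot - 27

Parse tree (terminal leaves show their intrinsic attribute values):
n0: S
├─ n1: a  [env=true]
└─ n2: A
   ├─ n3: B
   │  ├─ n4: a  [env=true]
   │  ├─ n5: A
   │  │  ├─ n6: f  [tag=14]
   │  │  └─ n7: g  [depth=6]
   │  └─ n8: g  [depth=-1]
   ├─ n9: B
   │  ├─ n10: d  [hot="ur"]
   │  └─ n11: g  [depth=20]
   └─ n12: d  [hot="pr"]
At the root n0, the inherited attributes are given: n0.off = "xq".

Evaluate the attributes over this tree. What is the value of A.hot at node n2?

-4

1. n0.off = "xq"  [given at root]
2. n1.env = true  [terminal]
3. n2.off = true  [a.env == true]
4. n3.lim = 29  [29]
5. n3.idx = -5  [-5]
6. n3.hot = 19  [19]
7. n4.env = true  [terminal]
8. n5.off = true  [a.env == true]
9. n6.tag = 14  [terminal]
10. n7.depth = 6  [terminal]
11. n5.hot = 11  [g.depth + f.tag - 9]
12. n8.depth = -1  [terminal]
13. n3.key = 29  [A.hot + 18]
14. n9.lim = 23  [23]
15. n9.idx = 14  [14]
16. n9.hot = -3  [B₀.key - 32]
17. n10.hot = "ur"  [terminal]
18. n11.depth = 20  [terminal]
19. n9.key = -7  [B.lim + B.hot - 27]
20. n12.hot = "pr"  [terminal]
21. n2.hot = -4  [B₁.key + 3]
22. n0.idx = 19  [A.hot * 2 + 27]
23. n0.lim = "xxq"  ["x" ++ S.off]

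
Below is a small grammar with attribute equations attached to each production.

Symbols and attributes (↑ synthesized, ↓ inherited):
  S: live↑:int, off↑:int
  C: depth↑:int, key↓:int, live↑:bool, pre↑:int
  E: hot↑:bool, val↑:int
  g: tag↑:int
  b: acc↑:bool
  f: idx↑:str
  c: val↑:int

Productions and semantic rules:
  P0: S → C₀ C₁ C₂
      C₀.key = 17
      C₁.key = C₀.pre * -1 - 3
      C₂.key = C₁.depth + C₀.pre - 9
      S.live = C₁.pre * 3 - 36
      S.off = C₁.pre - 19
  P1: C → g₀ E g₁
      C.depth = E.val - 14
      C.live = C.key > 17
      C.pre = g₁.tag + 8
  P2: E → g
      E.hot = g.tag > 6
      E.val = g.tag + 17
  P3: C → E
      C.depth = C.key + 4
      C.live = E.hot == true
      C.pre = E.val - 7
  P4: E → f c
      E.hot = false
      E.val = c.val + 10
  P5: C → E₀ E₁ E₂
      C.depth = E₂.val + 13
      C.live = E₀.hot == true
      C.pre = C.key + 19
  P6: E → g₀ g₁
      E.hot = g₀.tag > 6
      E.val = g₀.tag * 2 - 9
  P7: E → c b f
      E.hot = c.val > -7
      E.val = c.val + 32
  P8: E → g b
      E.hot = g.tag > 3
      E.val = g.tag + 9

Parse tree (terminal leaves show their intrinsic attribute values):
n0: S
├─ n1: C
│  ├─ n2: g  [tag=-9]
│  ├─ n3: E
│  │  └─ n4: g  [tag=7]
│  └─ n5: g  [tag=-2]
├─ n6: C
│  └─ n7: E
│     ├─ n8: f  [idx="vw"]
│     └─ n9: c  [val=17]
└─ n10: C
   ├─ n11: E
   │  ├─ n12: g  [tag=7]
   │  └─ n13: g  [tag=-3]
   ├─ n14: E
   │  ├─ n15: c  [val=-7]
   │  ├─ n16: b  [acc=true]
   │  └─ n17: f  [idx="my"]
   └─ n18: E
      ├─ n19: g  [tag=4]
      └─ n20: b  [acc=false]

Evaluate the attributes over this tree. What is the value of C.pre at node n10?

1. n1.key = 17  [17]
2. n2.tag = -9  [terminal]
3. n4.tag = 7  [terminal]
4. n3.hot = true  [g.tag > 6]
5. n3.val = 24  [g.tag + 17]
6. n5.tag = -2  [terminal]
7. n1.depth = 10  [E.val - 14]
8. n1.live = false  [C.key > 17]
9. n1.pre = 6  [g₁.tag + 8]
10. n6.key = -9  [C₀.pre * -1 - 3]
11. n8.idx = "vw"  [terminal]
12. n9.val = 17  [terminal]
13. n7.hot = false  [false]
14. n7.val = 27  [c.val + 10]
15. n6.depth = -5  [C.key + 4]
16. n6.live = false  [E.hot == true]
17. n6.pre = 20  [E.val - 7]
18. n10.key = -8  [C₁.depth + C₀.pre - 9]
19. n12.tag = 7  [terminal]
20. n13.tag = -3  [terminal]
21. n11.hot = true  [g₀.tag > 6]
22. n11.val = 5  [g₀.tag * 2 - 9]
23. n15.val = -7  [terminal]
24. n16.acc = true  [terminal]
25. n17.idx = "my"  [terminal]
26. n14.hot = false  [c.val > -7]
27. n14.val = 25  [c.val + 32]
28. n19.tag = 4  [terminal]
29. n20.acc = false  [terminal]
30. n18.hot = true  [g.tag > 3]
31. n18.val = 13  [g.tag + 9]
32. n10.depth = 26  [E₂.val + 13]
33. n10.live = true  [E₀.hot == true]
34. n10.pre = 11  [C.key + 19]
35. n0.live = 24  [C₁.pre * 3 - 36]
36. n0.off = 1  [C₁.pre - 19]

11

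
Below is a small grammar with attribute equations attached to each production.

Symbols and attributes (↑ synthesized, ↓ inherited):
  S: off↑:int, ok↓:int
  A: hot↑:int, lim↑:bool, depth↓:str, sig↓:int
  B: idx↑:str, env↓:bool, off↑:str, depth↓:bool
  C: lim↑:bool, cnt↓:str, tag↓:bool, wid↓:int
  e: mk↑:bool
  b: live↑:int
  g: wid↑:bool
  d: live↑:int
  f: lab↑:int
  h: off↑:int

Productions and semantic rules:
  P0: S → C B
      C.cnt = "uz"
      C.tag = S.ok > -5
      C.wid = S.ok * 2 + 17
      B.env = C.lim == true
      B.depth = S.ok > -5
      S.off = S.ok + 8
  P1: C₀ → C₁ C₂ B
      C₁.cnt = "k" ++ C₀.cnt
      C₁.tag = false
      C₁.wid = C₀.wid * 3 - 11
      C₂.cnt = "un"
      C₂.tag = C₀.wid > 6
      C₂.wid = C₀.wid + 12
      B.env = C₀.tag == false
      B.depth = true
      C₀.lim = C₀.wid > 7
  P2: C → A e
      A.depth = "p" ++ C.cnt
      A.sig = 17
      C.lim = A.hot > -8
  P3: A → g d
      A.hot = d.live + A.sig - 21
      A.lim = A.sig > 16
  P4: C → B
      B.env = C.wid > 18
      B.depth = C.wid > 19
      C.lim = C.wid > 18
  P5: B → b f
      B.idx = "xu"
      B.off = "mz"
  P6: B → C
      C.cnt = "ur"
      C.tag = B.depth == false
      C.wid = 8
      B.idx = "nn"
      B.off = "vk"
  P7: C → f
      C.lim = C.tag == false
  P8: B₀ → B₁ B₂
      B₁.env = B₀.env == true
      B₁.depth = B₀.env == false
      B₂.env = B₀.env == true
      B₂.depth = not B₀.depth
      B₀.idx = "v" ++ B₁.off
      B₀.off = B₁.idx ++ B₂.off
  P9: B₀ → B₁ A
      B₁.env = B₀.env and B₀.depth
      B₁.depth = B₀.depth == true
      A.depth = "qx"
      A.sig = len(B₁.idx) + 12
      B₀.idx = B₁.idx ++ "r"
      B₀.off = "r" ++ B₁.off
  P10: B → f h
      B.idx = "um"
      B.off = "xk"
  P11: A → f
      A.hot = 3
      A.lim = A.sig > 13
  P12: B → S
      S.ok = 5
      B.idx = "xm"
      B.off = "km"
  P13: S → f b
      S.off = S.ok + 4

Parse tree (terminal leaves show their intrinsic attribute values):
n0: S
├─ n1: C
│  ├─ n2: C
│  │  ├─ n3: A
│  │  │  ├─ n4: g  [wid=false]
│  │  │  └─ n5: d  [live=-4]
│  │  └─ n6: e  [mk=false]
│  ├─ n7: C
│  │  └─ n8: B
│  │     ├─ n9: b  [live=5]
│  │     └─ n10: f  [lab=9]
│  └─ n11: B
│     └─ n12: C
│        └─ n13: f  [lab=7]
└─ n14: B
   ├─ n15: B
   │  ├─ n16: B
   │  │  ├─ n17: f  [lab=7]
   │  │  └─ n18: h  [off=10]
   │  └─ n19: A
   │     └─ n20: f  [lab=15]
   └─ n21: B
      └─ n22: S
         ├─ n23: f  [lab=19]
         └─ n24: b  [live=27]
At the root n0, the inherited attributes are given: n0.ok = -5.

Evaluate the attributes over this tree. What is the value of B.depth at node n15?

true

1. n0.ok = -5  [given at root]
2. n1.cnt = "uz"  ["uz"]
3. n1.tag = false  [S.ok > -5]
4. n1.wid = 7  [S.ok * 2 + 17]
5. n2.cnt = "kuz"  ["k" ++ C₀.cnt]
6. n2.tag = false  [false]
7. n2.wid = 10  [C₀.wid * 3 - 11]
8. n3.depth = "pkuz"  ["p" ++ C.cnt]
9. n3.sig = 17  [17]
10. n4.wid = false  [terminal]
11. n5.live = -4  [terminal]
12. n3.hot = -8  [d.live + A.sig - 21]
13. n3.lim = true  [A.sig > 16]
14. n6.mk = false  [terminal]
15. n2.lim = false  [A.hot > -8]
16. n7.cnt = "un"  ["un"]
17. n7.tag = true  [C₀.wid > 6]
18. n7.wid = 19  [C₀.wid + 12]
19. n8.env = true  [C.wid > 18]
20. n8.depth = false  [C.wid > 19]
21. n9.live = 5  [terminal]
22. n10.lab = 9  [terminal]
23. n8.idx = "xu"  ["xu"]
24. n8.off = "mz"  ["mz"]
25. n7.lim = true  [C.wid > 18]
26. n11.env = true  [C₀.tag == false]
27. n11.depth = true  [true]
28. n12.cnt = "ur"  ["ur"]
29. n12.tag = false  [B.depth == false]
30. n12.wid = 8  [8]
31. n13.lab = 7  [terminal]
32. n12.lim = true  [C.tag == false]
33. n11.idx = "nn"  ["nn"]
34. n11.off = "vk"  ["vk"]
35. n1.lim = false  [C₀.wid > 7]
36. n14.env = false  [C.lim == true]
37. n14.depth = false  [S.ok > -5]
38. n15.env = false  [B₀.env == true]
39. n15.depth = true  [B₀.env == false]
40. n16.env = false  [B₀.env and B₀.depth]
41. n16.depth = true  [B₀.depth == true]
42. n17.lab = 7  [terminal]
43. n18.off = 10  [terminal]
44. n16.idx = "um"  ["um"]
45. n16.off = "xk"  ["xk"]
46. n19.depth = "qx"  ["qx"]
47. n19.sig = 14  [len(B₁.idx) + 12]
48. n20.lab = 15  [terminal]
49. n19.hot = 3  [3]
50. n19.lim = true  [A.sig > 13]
51. n15.idx = "umr"  [B₁.idx ++ "r"]
52. n15.off = "rxk"  ["r" ++ B₁.off]
53. n21.env = false  [B₀.env == true]
54. n21.depth = true  [not B₀.depth]
55. n22.ok = 5  [5]
56. n23.lab = 19  [terminal]
57. n24.live = 27  [terminal]
58. n22.off = 9  [S.ok + 4]
59. n21.idx = "xm"  ["xm"]
60. n21.off = "km"  ["km"]
61. n14.idx = "vrxk"  ["v" ++ B₁.off]
62. n14.off = "umrkm"  [B₁.idx ++ B₂.off]
63. n0.off = 3  [S.ok + 8]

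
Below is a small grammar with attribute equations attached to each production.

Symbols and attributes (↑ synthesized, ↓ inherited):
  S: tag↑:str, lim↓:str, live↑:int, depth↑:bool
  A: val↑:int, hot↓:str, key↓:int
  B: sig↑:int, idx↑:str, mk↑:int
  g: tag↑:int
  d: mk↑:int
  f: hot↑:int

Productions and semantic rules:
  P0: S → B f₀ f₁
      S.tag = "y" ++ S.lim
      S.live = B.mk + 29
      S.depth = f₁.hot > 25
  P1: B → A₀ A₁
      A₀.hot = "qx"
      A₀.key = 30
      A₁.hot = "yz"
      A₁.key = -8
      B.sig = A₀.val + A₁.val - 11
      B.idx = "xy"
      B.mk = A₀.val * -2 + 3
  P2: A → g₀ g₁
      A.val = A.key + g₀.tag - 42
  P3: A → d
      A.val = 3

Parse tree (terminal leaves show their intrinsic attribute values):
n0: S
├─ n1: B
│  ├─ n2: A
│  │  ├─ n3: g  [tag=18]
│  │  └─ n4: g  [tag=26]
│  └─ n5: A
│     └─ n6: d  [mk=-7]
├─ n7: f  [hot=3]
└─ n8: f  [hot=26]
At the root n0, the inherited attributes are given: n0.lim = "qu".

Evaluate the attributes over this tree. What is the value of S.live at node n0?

20

1. n0.lim = "qu"  [given at root]
2. n2.hot = "qx"  ["qx"]
3. n2.key = 30  [30]
4. n3.tag = 18  [terminal]
5. n4.tag = 26  [terminal]
6. n2.val = 6  [A.key + g₀.tag - 42]
7. n5.hot = "yz"  ["yz"]
8. n5.key = -8  [-8]
9. n6.mk = -7  [terminal]
10. n5.val = 3  [3]
11. n1.sig = -2  [A₀.val + A₁.val - 11]
12. n1.idx = "xy"  ["xy"]
13. n1.mk = -9  [A₀.val * -2 + 3]
14. n7.hot = 3  [terminal]
15. n8.hot = 26  [terminal]
16. n0.tag = "yqu"  ["y" ++ S.lim]
17. n0.live = 20  [B.mk + 29]
18. n0.depth = true  [f₁.hot > 25]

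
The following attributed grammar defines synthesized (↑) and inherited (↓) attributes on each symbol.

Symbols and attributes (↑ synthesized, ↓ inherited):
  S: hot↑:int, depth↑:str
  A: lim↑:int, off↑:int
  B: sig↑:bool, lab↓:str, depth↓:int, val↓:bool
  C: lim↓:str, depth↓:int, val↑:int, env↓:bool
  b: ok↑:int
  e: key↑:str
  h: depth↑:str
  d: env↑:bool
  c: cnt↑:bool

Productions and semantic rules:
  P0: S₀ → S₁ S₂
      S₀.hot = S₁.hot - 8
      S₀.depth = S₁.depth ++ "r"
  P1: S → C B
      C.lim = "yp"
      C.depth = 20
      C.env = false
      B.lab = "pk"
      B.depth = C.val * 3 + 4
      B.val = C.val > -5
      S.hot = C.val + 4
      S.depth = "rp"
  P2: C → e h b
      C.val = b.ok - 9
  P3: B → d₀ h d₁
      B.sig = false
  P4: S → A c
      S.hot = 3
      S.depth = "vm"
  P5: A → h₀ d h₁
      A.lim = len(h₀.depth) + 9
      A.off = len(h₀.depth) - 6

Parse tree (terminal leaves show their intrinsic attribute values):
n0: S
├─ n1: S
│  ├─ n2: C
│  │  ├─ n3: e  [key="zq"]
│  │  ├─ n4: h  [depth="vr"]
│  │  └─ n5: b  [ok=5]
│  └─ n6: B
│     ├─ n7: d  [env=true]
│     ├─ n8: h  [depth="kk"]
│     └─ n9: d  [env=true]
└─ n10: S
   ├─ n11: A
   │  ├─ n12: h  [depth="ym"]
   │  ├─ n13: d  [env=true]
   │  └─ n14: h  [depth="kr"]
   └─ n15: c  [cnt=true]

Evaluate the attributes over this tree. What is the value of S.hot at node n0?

-8

1. n2.lim = "yp"  ["yp"]
2. n2.depth = 20  [20]
3. n2.env = false  [false]
4. n3.key = "zq"  [terminal]
5. n4.depth = "vr"  [terminal]
6. n5.ok = 5  [terminal]
7. n2.val = -4  [b.ok - 9]
8. n6.lab = "pk"  ["pk"]
9. n6.depth = -8  [C.val * 3 + 4]
10. n6.val = true  [C.val > -5]
11. n7.env = true  [terminal]
12. n8.depth = "kk"  [terminal]
13. n9.env = true  [terminal]
14. n6.sig = false  [false]
15. n1.hot = 0  [C.val + 4]
16. n1.depth = "rp"  ["rp"]
17. n12.depth = "ym"  [terminal]
18. n13.env = true  [terminal]
19. n14.depth = "kr"  [terminal]
20. n11.lim = 11  [len(h₀.depth) + 9]
21. n11.off = -4  [len(h₀.depth) - 6]
22. n15.cnt = true  [terminal]
23. n10.hot = 3  [3]
24. n10.depth = "vm"  ["vm"]
25. n0.hot = -8  [S₁.hot - 8]
26. n0.depth = "rpr"  [S₁.depth ++ "r"]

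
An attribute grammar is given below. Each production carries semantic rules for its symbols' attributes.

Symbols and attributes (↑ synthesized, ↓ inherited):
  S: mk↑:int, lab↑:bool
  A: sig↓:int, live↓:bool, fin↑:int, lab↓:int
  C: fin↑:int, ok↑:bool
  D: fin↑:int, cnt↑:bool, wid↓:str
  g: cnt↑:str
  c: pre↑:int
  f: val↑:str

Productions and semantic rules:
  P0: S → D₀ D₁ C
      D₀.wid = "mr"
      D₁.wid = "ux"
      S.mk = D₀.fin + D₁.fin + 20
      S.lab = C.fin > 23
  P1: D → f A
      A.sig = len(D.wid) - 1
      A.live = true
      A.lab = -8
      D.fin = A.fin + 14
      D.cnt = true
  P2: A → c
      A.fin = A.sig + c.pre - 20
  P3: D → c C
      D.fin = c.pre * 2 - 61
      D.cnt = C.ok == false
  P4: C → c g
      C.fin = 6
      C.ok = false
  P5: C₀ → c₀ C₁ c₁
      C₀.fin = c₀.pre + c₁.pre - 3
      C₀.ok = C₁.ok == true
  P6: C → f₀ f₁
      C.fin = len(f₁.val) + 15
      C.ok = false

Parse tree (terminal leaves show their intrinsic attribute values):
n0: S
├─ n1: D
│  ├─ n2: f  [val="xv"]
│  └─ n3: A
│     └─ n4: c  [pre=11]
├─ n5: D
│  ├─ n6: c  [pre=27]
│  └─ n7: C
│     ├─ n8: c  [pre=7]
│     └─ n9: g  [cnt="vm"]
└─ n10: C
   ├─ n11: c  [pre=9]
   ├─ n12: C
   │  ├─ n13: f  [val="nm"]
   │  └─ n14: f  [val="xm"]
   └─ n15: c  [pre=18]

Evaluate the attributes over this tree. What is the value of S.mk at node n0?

1. n1.wid = "mr"  ["mr"]
2. n2.val = "xv"  [terminal]
3. n3.sig = 1  [len(D.wid) - 1]
4. n3.live = true  [true]
5. n3.lab = -8  [-8]
6. n4.pre = 11  [terminal]
7. n3.fin = -8  [A.sig + c.pre - 20]
8. n1.fin = 6  [A.fin + 14]
9. n1.cnt = true  [true]
10. n5.wid = "ux"  ["ux"]
11. n6.pre = 27  [terminal]
12. n8.pre = 7  [terminal]
13. n9.cnt = "vm"  [terminal]
14. n7.fin = 6  [6]
15. n7.ok = false  [false]
16. n5.fin = -7  [c.pre * 2 - 61]
17. n5.cnt = true  [C.ok == false]
18. n11.pre = 9  [terminal]
19. n13.val = "nm"  [terminal]
20. n14.val = "xm"  [terminal]
21. n12.fin = 17  [len(f₁.val) + 15]
22. n12.ok = false  [false]
23. n15.pre = 18  [terminal]
24. n10.fin = 24  [c₀.pre + c₁.pre - 3]
25. n10.ok = false  [C₁.ok == true]
26. n0.mk = 19  [D₀.fin + D₁.fin + 20]
27. n0.lab = true  [C.fin > 23]

19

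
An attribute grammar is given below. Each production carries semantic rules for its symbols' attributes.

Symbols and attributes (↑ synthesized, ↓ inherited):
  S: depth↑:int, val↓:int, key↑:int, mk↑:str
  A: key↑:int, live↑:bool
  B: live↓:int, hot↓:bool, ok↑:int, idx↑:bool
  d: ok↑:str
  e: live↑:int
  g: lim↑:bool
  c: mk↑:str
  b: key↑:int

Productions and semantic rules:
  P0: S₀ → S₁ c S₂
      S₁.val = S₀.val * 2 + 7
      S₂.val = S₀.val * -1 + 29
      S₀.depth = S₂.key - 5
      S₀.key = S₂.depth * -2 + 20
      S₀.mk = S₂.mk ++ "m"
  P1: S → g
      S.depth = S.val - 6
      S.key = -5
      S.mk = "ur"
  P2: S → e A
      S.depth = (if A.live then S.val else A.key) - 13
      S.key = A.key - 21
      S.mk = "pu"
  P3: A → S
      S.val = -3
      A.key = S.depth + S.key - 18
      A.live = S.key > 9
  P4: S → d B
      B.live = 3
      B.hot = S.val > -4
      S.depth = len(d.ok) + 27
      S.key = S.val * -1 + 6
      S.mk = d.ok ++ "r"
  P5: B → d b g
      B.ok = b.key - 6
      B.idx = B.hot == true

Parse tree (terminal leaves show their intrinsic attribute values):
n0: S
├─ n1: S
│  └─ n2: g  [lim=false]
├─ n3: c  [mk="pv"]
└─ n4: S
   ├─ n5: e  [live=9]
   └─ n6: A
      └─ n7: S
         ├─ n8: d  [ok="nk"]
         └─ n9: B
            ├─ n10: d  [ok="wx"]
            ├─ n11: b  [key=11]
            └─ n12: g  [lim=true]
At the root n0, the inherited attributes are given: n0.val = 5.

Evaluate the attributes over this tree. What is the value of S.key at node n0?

1. n0.val = 5  [given at root]
2. n1.val = 17  [S₀.val * 2 + 7]
3. n2.lim = false  [terminal]
4. n1.depth = 11  [S.val - 6]
5. n1.key = -5  [-5]
6. n1.mk = "ur"  ["ur"]
7. n3.mk = "pv"  [terminal]
8. n4.val = 24  [S₀.val * -1 + 29]
9. n5.live = 9  [terminal]
10. n7.val = -3  [-3]
11. n8.ok = "nk"  [terminal]
12. n9.live = 3  [3]
13. n9.hot = true  [S.val > -4]
14. n10.ok = "wx"  [terminal]
15. n11.key = 11  [terminal]
16. n12.lim = true  [terminal]
17. n9.ok = 5  [b.key - 6]
18. n9.idx = true  [B.hot == true]
19. n7.depth = 29  [len(d.ok) + 27]
20. n7.key = 9  [S.val * -1 + 6]
21. n7.mk = "nkr"  [d.ok ++ "r"]
22. n6.key = 20  [S.depth + S.key - 18]
23. n6.live = false  [S.key > 9]
24. n4.depth = 7  [(if A.live then S.val else A.key) - 13]
25. n4.key = -1  [A.key - 21]
26. n4.mk = "pu"  ["pu"]
27. n0.depth = -6  [S₂.key - 5]
28. n0.key = 6  [S₂.depth * -2 + 20]
29. n0.mk = "pum"  [S₂.mk ++ "m"]

6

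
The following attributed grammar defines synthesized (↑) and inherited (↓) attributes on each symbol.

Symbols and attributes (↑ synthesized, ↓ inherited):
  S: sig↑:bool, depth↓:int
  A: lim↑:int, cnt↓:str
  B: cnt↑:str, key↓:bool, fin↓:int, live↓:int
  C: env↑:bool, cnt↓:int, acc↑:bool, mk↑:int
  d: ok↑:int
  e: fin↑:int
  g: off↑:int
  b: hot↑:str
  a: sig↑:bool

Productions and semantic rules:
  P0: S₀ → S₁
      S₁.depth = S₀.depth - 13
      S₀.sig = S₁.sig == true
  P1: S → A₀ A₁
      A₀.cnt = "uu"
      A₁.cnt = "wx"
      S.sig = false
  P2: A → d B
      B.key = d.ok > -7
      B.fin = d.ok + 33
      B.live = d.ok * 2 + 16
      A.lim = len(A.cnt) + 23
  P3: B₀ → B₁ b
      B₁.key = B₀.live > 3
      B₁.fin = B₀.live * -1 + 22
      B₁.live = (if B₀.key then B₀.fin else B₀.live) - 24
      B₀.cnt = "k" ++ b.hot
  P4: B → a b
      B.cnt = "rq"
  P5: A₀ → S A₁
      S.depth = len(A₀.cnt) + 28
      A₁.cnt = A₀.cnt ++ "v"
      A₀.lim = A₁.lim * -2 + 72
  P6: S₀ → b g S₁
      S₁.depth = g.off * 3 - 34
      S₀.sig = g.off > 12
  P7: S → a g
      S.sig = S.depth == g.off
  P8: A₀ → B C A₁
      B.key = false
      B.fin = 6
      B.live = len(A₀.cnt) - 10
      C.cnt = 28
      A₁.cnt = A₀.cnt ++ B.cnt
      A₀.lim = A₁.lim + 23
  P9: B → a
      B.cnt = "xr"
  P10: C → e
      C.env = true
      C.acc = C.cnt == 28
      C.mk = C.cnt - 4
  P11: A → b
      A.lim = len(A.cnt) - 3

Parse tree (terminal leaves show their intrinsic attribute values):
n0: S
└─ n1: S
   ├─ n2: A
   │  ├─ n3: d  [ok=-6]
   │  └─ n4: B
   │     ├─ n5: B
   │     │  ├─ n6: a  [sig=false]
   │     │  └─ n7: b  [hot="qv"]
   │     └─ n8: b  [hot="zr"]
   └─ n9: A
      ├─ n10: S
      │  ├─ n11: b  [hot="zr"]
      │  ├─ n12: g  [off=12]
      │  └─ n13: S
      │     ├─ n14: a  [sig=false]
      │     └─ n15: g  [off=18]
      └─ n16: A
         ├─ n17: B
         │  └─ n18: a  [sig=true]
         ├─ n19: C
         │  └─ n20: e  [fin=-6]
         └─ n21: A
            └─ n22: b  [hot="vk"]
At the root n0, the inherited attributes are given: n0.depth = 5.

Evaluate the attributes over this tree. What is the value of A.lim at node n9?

22

1. n0.depth = 5  [given at root]
2. n1.depth = -8  [S₀.depth - 13]
3. n2.cnt = "uu"  ["uu"]
4. n3.ok = -6  [terminal]
5. n4.key = true  [d.ok > -7]
6. n4.fin = 27  [d.ok + 33]
7. n4.live = 4  [d.ok * 2 + 16]
8. n5.key = true  [B₀.live > 3]
9. n5.fin = 18  [B₀.live * -1 + 22]
10. n5.live = 3  [(if B₀.key then B₀.fin else B₀.live) - 24]
11. n6.sig = false  [terminal]
12. n7.hot = "qv"  [terminal]
13. n5.cnt = "rq"  ["rq"]
14. n8.hot = "zr"  [terminal]
15. n4.cnt = "kzr"  ["k" ++ b.hot]
16. n2.lim = 25  [len(A.cnt) + 23]
17. n9.cnt = "wx"  ["wx"]
18. n10.depth = 30  [len(A₀.cnt) + 28]
19. n11.hot = "zr"  [terminal]
20. n12.off = 12  [terminal]
21. n13.depth = 2  [g.off * 3 - 34]
22. n14.sig = false  [terminal]
23. n15.off = 18  [terminal]
24. n13.sig = false  [S.depth == g.off]
25. n10.sig = false  [g.off > 12]
26. n16.cnt = "wxv"  [A₀.cnt ++ "v"]
27. n17.key = false  [false]
28. n17.fin = 6  [6]
29. n17.live = -7  [len(A₀.cnt) - 10]
30. n18.sig = true  [terminal]
31. n17.cnt = "xr"  ["xr"]
32. n19.cnt = 28  [28]
33. n20.fin = -6  [terminal]
34. n19.env = true  [true]
35. n19.acc = true  [C.cnt == 28]
36. n19.mk = 24  [C.cnt - 4]
37. n21.cnt = "wxvxr"  [A₀.cnt ++ B.cnt]
38. n22.hot = "vk"  [terminal]
39. n21.lim = 2  [len(A.cnt) - 3]
40. n16.lim = 25  [A₁.lim + 23]
41. n9.lim = 22  [A₁.lim * -2 + 72]
42. n1.sig = false  [false]
43. n0.sig = false  [S₁.sig == true]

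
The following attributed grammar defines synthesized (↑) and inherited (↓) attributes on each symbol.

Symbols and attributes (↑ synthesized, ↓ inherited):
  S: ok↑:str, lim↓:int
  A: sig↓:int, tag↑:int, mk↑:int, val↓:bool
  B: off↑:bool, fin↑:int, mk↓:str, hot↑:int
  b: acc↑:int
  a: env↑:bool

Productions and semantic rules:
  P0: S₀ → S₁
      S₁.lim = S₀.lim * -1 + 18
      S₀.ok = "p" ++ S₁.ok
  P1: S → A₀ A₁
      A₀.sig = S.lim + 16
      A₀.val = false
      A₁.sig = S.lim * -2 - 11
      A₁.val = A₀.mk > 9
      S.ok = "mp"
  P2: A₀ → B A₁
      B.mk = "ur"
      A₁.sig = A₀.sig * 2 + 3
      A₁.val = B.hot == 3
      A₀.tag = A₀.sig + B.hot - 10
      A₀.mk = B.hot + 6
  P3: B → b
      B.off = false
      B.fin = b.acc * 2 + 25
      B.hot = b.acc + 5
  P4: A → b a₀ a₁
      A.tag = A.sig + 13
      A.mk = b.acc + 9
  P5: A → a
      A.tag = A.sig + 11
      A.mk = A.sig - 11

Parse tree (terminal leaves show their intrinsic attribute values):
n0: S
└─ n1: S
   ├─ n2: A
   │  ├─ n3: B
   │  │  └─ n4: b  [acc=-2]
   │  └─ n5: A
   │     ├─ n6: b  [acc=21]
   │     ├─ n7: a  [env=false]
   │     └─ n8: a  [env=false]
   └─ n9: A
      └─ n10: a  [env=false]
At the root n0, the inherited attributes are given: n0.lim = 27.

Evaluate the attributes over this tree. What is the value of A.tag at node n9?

1. n0.lim = 27  [given at root]
2. n1.lim = -9  [S₀.lim * -1 + 18]
3. n2.sig = 7  [S.lim + 16]
4. n2.val = false  [false]
5. n3.mk = "ur"  ["ur"]
6. n4.acc = -2  [terminal]
7. n3.off = false  [false]
8. n3.fin = 21  [b.acc * 2 + 25]
9. n3.hot = 3  [b.acc + 5]
10. n5.sig = 17  [A₀.sig * 2 + 3]
11. n5.val = true  [B.hot == 3]
12. n6.acc = 21  [terminal]
13. n7.env = false  [terminal]
14. n8.env = false  [terminal]
15. n5.tag = 30  [A.sig + 13]
16. n5.mk = 30  [b.acc + 9]
17. n2.tag = 0  [A₀.sig + B.hot - 10]
18. n2.mk = 9  [B.hot + 6]
19. n9.sig = 7  [S.lim * -2 - 11]
20. n9.val = false  [A₀.mk > 9]
21. n10.env = false  [terminal]
22. n9.tag = 18  [A.sig + 11]
23. n9.mk = -4  [A.sig - 11]
24. n1.ok = "mp"  ["mp"]
25. n0.ok = "pmp"  ["p" ++ S₁.ok]

18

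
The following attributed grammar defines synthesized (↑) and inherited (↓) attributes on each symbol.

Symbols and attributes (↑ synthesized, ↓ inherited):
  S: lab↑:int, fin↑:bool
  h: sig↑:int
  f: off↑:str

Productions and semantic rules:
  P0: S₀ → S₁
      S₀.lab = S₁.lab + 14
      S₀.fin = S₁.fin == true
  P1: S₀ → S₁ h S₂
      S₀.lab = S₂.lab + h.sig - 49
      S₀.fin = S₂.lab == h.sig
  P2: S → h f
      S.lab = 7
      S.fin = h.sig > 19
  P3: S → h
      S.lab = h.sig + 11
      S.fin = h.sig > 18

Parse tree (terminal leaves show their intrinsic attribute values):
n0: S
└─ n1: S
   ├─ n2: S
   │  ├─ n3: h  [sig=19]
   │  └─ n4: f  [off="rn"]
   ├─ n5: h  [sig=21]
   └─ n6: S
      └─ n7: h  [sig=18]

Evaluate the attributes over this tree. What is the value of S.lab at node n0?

1. n3.sig = 19  [terminal]
2. n4.off = "rn"  [terminal]
3. n2.lab = 7  [7]
4. n2.fin = false  [h.sig > 19]
5. n5.sig = 21  [terminal]
6. n7.sig = 18  [terminal]
7. n6.lab = 29  [h.sig + 11]
8. n6.fin = false  [h.sig > 18]
9. n1.lab = 1  [S₂.lab + h.sig - 49]
10. n1.fin = false  [S₂.lab == h.sig]
11. n0.lab = 15  [S₁.lab + 14]
12. n0.fin = false  [S₁.fin == true]

15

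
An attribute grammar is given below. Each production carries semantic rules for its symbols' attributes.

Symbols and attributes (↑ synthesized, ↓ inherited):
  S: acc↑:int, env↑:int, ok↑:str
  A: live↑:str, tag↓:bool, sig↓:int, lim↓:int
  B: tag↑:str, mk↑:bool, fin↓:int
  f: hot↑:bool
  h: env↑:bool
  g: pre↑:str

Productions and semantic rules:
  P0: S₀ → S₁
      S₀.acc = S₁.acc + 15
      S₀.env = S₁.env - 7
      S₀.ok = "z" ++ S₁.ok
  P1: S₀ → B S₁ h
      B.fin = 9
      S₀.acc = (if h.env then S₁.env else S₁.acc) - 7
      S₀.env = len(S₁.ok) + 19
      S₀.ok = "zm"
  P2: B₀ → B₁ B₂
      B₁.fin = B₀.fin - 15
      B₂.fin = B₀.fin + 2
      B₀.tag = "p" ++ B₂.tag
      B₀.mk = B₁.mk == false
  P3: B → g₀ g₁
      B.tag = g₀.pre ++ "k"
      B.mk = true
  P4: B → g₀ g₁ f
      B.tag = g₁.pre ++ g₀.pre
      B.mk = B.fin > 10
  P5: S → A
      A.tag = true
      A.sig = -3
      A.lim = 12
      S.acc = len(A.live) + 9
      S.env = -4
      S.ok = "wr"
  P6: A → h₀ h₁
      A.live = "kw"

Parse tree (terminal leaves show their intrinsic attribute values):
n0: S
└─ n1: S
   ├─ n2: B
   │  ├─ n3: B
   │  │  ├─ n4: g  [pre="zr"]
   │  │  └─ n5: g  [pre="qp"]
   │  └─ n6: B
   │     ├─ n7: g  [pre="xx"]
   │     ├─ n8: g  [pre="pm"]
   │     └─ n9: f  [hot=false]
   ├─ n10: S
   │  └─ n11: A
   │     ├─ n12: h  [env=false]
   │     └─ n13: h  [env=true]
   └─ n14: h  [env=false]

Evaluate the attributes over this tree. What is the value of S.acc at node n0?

1. n2.fin = 9  [9]
2. n3.fin = -6  [B₀.fin - 15]
3. n4.pre = "zr"  [terminal]
4. n5.pre = "qp"  [terminal]
5. n3.tag = "zrk"  [g₀.pre ++ "k"]
6. n3.mk = true  [true]
7. n6.fin = 11  [B₀.fin + 2]
8. n7.pre = "xx"  [terminal]
9. n8.pre = "pm"  [terminal]
10. n9.hot = false  [terminal]
11. n6.tag = "pmxx"  [g₁.pre ++ g₀.pre]
12. n6.mk = true  [B.fin > 10]
13. n2.tag = "ppmxx"  ["p" ++ B₂.tag]
14. n2.mk = false  [B₁.mk == false]
15. n11.tag = true  [true]
16. n11.sig = -3  [-3]
17. n11.lim = 12  [12]
18. n12.env = false  [terminal]
19. n13.env = true  [terminal]
20. n11.live = "kw"  ["kw"]
21. n10.acc = 11  [len(A.live) + 9]
22. n10.env = -4  [-4]
23. n10.ok = "wr"  ["wr"]
24. n14.env = false  [terminal]
25. n1.acc = 4  [(if h.env then S₁.env else S₁.acc) - 7]
26. n1.env = 21  [len(S₁.ok) + 19]
27. n1.ok = "zm"  ["zm"]
28. n0.acc = 19  [S₁.acc + 15]
29. n0.env = 14  [S₁.env - 7]
30. n0.ok = "zzm"  ["z" ++ S₁.ok]

19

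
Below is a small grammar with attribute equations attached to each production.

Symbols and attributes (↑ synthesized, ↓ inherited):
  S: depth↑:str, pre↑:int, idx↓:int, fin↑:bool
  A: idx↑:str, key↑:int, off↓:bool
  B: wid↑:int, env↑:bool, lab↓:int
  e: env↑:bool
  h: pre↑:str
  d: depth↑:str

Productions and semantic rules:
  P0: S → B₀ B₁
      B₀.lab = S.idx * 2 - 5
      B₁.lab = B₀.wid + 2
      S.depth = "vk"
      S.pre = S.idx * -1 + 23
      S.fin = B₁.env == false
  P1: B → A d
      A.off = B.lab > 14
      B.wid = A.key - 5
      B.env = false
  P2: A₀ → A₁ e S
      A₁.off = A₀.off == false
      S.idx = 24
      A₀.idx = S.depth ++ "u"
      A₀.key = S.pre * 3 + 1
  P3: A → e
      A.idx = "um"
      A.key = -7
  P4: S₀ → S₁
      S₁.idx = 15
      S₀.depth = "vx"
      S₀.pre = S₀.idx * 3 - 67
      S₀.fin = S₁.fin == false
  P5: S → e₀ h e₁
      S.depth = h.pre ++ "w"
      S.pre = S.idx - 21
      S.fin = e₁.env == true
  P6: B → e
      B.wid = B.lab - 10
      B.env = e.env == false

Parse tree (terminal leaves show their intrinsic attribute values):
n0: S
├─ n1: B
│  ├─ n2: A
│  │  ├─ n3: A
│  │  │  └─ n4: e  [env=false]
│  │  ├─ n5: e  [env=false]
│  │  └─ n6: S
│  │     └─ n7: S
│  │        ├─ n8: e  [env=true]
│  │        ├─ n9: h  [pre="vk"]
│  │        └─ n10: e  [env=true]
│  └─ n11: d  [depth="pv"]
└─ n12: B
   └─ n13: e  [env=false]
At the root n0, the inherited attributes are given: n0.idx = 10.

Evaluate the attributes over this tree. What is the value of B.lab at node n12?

13

1. n0.idx = 10  [given at root]
2. n1.lab = 15  [S.idx * 2 - 5]
3. n2.off = true  [B.lab > 14]
4. n3.off = false  [A₀.off == false]
5. n4.env = false  [terminal]
6. n3.idx = "um"  ["um"]
7. n3.key = -7  [-7]
8. n5.env = false  [terminal]
9. n6.idx = 24  [24]
10. n7.idx = 15  [15]
11. n8.env = true  [terminal]
12. n9.pre = "vk"  [terminal]
13. n10.env = true  [terminal]
14. n7.depth = "vkw"  [h.pre ++ "w"]
15. n7.pre = -6  [S.idx - 21]
16. n7.fin = true  [e₁.env == true]
17. n6.depth = "vx"  ["vx"]
18. n6.pre = 5  [S₀.idx * 3 - 67]
19. n6.fin = false  [S₁.fin == false]
20. n2.idx = "vxu"  [S.depth ++ "u"]
21. n2.key = 16  [S.pre * 3 + 1]
22. n11.depth = "pv"  [terminal]
23. n1.wid = 11  [A.key - 5]
24. n1.env = false  [false]
25. n12.lab = 13  [B₀.wid + 2]
26. n13.env = false  [terminal]
27. n12.wid = 3  [B.lab - 10]
28. n12.env = true  [e.env == false]
29. n0.depth = "vk"  ["vk"]
30. n0.pre = 13  [S.idx * -1 + 23]
31. n0.fin = false  [B₁.env == false]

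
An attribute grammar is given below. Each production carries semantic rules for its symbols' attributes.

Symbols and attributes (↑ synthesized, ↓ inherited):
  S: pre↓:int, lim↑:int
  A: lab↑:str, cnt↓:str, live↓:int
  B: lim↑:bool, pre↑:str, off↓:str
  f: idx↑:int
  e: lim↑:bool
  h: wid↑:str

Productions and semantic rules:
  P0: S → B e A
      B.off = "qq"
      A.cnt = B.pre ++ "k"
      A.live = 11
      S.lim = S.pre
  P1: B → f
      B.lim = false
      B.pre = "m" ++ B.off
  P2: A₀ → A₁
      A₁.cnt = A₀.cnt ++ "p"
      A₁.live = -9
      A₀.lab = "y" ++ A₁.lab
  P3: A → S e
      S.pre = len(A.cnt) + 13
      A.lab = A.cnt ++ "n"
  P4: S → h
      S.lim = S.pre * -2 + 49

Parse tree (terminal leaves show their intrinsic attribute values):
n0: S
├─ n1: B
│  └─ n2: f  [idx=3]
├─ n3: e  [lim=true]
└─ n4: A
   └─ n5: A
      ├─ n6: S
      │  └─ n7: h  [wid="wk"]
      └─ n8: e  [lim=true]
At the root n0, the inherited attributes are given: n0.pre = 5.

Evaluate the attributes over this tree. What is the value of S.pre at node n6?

18

1. n0.pre = 5  [given at root]
2. n1.off = "qq"  ["qq"]
3. n2.idx = 3  [terminal]
4. n1.lim = false  [false]
5. n1.pre = "mqq"  ["m" ++ B.off]
6. n3.lim = true  [terminal]
7. n4.cnt = "mqqk"  [B.pre ++ "k"]
8. n4.live = 11  [11]
9. n5.cnt = "mqqkp"  [A₀.cnt ++ "p"]
10. n5.live = -9  [-9]
11. n6.pre = 18  [len(A.cnt) + 13]
12. n7.wid = "wk"  [terminal]
13. n6.lim = 13  [S.pre * -2 + 49]
14. n8.lim = true  [terminal]
15. n5.lab = "mqqkpn"  [A.cnt ++ "n"]
16. n4.lab = "ymqqkpn"  ["y" ++ A₁.lab]
17. n0.lim = 5  [S.pre]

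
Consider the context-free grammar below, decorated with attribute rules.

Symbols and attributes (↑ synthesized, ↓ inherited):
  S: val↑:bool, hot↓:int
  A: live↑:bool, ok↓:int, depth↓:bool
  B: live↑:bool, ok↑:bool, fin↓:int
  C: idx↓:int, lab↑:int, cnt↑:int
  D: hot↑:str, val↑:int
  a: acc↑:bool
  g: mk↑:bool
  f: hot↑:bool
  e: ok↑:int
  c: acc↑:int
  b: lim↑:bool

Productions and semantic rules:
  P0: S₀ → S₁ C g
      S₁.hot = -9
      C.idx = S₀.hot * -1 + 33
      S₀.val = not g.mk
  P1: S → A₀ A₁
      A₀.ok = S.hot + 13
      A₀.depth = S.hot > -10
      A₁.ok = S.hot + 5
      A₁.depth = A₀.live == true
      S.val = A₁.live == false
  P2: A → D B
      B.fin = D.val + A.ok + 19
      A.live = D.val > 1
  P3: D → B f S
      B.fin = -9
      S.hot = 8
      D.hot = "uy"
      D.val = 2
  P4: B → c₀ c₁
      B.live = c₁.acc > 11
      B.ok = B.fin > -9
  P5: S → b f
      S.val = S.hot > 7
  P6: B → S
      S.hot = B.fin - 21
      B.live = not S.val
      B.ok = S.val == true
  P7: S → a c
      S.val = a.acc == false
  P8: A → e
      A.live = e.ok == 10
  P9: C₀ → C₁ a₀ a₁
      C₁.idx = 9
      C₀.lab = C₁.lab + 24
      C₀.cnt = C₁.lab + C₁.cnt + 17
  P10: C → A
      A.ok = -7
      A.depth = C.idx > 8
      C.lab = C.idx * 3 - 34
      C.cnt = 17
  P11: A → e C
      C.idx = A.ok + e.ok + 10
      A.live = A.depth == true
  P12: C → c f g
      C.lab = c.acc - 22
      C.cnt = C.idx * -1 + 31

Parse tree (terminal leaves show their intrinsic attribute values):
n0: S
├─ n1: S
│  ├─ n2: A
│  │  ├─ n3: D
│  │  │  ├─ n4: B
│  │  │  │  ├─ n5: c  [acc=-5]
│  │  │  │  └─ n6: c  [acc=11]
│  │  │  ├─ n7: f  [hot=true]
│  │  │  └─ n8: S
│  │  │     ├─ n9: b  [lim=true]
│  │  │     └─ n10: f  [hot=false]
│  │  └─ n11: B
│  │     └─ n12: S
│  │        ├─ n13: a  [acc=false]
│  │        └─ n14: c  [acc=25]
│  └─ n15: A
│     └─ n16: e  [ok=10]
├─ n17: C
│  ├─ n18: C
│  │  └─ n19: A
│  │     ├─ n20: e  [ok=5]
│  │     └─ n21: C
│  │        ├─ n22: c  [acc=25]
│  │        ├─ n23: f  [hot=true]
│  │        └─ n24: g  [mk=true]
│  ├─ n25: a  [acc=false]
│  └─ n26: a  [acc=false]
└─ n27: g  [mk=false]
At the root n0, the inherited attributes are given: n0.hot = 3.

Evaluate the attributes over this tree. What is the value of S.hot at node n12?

1. n0.hot = 3  [given at root]
2. n1.hot = -9  [-9]
3. n2.ok = 4  [S.hot + 13]
4. n2.depth = true  [S.hot > -10]
5. n4.fin = -9  [-9]
6. n5.acc = -5  [terminal]
7. n6.acc = 11  [terminal]
8. n4.live = false  [c₁.acc > 11]
9. n4.ok = false  [B.fin > -9]
10. n7.hot = true  [terminal]
11. n8.hot = 8  [8]
12. n9.lim = true  [terminal]
13. n10.hot = false  [terminal]
14. n8.val = true  [S.hot > 7]
15. n3.hot = "uy"  ["uy"]
16. n3.val = 2  [2]
17. n11.fin = 25  [D.val + A.ok + 19]
18. n12.hot = 4  [B.fin - 21]
19. n13.acc = false  [terminal]
20. n14.acc = 25  [terminal]
21. n12.val = true  [a.acc == false]
22. n11.live = false  [not S.val]
23. n11.ok = true  [S.val == true]
24. n2.live = true  [D.val > 1]
25. n15.ok = -4  [S.hot + 5]
26. n15.depth = true  [A₀.live == true]
27. n16.ok = 10  [terminal]
28. n15.live = true  [e.ok == 10]
29. n1.val = false  [A₁.live == false]
30. n17.idx = 30  [S₀.hot * -1 + 33]
31. n18.idx = 9  [9]
32. n19.ok = -7  [-7]
33. n19.depth = true  [C.idx > 8]
34. n20.ok = 5  [terminal]
35. n21.idx = 8  [A.ok + e.ok + 10]
36. n22.acc = 25  [terminal]
37. n23.hot = true  [terminal]
38. n24.mk = true  [terminal]
39. n21.lab = 3  [c.acc - 22]
40. n21.cnt = 23  [C.idx * -1 + 31]
41. n19.live = true  [A.depth == true]
42. n18.lab = -7  [C.idx * 3 - 34]
43. n18.cnt = 17  [17]
44. n25.acc = false  [terminal]
45. n26.acc = false  [terminal]
46. n17.lab = 17  [C₁.lab + 24]
47. n17.cnt = 27  [C₁.lab + C₁.cnt + 17]
48. n27.mk = false  [terminal]
49. n0.val = true  [not g.mk]

4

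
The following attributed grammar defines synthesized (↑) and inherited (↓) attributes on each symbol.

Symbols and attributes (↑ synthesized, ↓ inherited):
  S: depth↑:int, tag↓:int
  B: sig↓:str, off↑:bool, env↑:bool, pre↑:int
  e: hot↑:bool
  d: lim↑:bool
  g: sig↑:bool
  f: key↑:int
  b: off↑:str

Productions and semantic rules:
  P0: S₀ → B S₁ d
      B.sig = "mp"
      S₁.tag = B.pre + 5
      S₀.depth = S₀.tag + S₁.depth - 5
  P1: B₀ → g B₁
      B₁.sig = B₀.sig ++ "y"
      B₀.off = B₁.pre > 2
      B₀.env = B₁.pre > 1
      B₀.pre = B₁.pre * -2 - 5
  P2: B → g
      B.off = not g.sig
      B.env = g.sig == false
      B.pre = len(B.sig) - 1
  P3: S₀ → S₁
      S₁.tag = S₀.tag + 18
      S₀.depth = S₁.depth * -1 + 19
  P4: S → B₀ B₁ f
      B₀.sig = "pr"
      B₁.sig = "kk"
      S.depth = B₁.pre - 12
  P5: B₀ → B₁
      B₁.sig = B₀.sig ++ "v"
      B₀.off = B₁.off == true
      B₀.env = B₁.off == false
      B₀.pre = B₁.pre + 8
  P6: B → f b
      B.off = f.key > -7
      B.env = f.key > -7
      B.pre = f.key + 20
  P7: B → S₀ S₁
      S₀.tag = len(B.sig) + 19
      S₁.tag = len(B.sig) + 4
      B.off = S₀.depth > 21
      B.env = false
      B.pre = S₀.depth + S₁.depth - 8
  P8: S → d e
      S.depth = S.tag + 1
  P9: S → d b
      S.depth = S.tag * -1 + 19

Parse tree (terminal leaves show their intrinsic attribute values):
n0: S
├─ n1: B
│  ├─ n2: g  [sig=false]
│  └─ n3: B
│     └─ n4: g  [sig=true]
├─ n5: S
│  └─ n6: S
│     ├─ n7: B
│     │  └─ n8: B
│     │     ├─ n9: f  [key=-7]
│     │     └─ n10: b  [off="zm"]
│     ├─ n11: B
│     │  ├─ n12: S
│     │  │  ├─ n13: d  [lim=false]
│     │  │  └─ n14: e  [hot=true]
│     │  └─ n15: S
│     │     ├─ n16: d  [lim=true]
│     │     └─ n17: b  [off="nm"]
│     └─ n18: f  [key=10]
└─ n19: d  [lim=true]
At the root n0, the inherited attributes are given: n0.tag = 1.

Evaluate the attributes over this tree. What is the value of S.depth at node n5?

1. n0.tag = 1  [given at root]
2. n1.sig = "mp"  ["mp"]
3. n2.sig = false  [terminal]
4. n3.sig = "mpy"  [B₀.sig ++ "y"]
5. n4.sig = true  [terminal]
6. n3.off = false  [not g.sig]
7. n3.env = false  [g.sig == false]
8. n3.pre = 2  [len(B.sig) - 1]
9. n1.off = false  [B₁.pre > 2]
10. n1.env = true  [B₁.pre > 1]
11. n1.pre = -9  [B₁.pre * -2 - 5]
12. n5.tag = -4  [B.pre + 5]
13. n6.tag = 14  [S₀.tag + 18]
14. n7.sig = "pr"  ["pr"]
15. n8.sig = "prv"  [B₀.sig ++ "v"]
16. n9.key = -7  [terminal]
17. n10.off = "zm"  [terminal]
18. n8.off = false  [f.key > -7]
19. n8.env = false  [f.key > -7]
20. n8.pre = 13  [f.key + 20]
21. n7.off = false  [B₁.off == true]
22. n7.env = true  [B₁.off == false]
23. n7.pre = 21  [B₁.pre + 8]
24. n11.sig = "kk"  ["kk"]
25. n12.tag = 21  [len(B.sig) + 19]
26. n13.lim = false  [terminal]
27. n14.hot = true  [terminal]
28. n12.depth = 22  [S.tag + 1]
29. n15.tag = 6  [len(B.sig) + 4]
30. n16.lim = true  [terminal]
31. n17.off = "nm"  [terminal]
32. n15.depth = 13  [S.tag * -1 + 19]
33. n11.off = true  [S₀.depth > 21]
34. n11.env = false  [false]
35. n11.pre = 27  [S₀.depth + S₁.depth - 8]
36. n18.key = 10  [terminal]
37. n6.depth = 15  [B₁.pre - 12]
38. n5.depth = 4  [S₁.depth * -1 + 19]
39. n19.lim = true  [terminal]
40. n0.depth = 0  [S₀.tag + S₁.depth - 5]

4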